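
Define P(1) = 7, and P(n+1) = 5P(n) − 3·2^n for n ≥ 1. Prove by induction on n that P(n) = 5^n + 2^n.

Base case: P(1) = 7, and 5^1 + 2^1 = 5 + 2 = 7.
Assume P(r) = 5^r + 2^r for some r ≥ 1.
Then P(r+1) = 5P(r) − 3·2^r = 5·(5^r + 2^r) − 3·2^r = 5^{r+1} + 5·2^r − 3·2^r = 5^{r+1} + 2·2^r = 5^{r+1} + 2^{r+1}.
Hence P(n) = 5^n + 2^n for every n ≥ 1, by induction.

P(n) = 5^n + 2^n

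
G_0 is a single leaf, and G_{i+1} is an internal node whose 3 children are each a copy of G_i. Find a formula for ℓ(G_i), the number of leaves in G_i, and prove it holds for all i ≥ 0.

Claim: ℓ(G_i) = 3^i.

Base case: ℓ(G_0) = 1, and 3^0 = 1.
Assume ℓ(G_k) = 3^k.
Then ℓ(G_{k+1}) = 3·ℓ(G_k) = 3·3^k = 3^{k+1}.
This completes the inductive step, so ℓ(G_i) = 3^i for all i ≥ 0.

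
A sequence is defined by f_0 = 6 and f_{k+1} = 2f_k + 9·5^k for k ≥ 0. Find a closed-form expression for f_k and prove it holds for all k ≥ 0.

Claim: f_k = 3·2^k + 3·5^k.

Base case: f_0 = 6, and 3·2^0 + 3·5^0 = 3 + 3 = 6.
Assume f_m = 3·2^m + 3·5^m for some m ≥ 0.
Then f_{m+1} = 2f_m + 9·5^m = 2·(3·2^m + 3·5^m) + 9·5^m = 3·2^{m+1} + 6·5^m + 9·5^m = 3·2^{m+1} + 15·5^m = 3·2^{m+1} + 3·5^{m+1}.
Hence f_k = 3·2^k + 3·5^k for every k ≥ 0, by induction.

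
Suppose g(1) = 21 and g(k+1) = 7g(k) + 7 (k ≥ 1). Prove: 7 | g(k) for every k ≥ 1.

Base case: g(1) = 21 = 7·3, so 7 | g(1).
Assume 7 | g(r), so g(r) = 7t for some integer t.
Then g(r+1) = 7g(r) + 7 = 7·(7t) + 7 = 7(7t + 1), so 7 | g(r+1).
Hence 7 | g(k) for every k ≥ 1, by induction.

7 | g(k)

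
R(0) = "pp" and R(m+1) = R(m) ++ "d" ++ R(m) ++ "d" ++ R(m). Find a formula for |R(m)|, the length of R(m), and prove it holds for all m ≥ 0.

Claim: |R(m)| = 3^{m+1} − 1.

Base case: |R(0)| = 2, and 3^{0+1} − 1 = 2.
Assume |R(r)| = 3^{r+1} − 1.
Then |R(r+1)| = 3|R(r)| + 2 = 3(3^{r+1} − 1) + 2 = 3^{r+2} − 3 + 2 = 3^{r+2} − 1.
This completes the inductive step, so |R(m)| = 3^{m+1} − 1 for all m ≥ 0.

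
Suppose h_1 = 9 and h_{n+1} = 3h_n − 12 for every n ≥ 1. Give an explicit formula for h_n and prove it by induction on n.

Claim: h_n = 3^n + 6.

Base case: h_1 = 9, and 3^1 + 6 = 3 + 6 = 9.
Assume h_k = 3^k + 6 for some k ≥ 1.
Then h_{k+1} = 3h_k − 12 = 3·(3^k + 6) − 12 = 3^{k+1} + 18 − 12 = 3^{k+1} + 6.
This completes the inductive step, so h_n = 3^n + 6 for all n ≥ 1.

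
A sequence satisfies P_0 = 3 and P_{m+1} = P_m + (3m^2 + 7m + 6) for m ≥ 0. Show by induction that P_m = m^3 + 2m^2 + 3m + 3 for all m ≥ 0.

Base case: P_0 = 3, and 0^3 + 2·0^2 + 3·0 + 3 = 3.
Assume P_k = k^3 + 2k^2 + 3k + 3.
Then P_{k+1} = P_k + (3k^2 + 7k + 6) = (k^3 + 2k^2 + 3k + 3) + (3k^2 + 7k + 6) = k^3 + 5k^2 + 10k + 9,
and (k+1)^3 + 2·(k+1)^2 + 3·(k+1) + 3 = k^3 + 5k^2 + 10k + 9.
This completes the inductive step, so P_m = m^3 + 2m^2 + 3m + 3 for all m ≥ 0.

P_m = m^3 + 2m^2 + 3m + 3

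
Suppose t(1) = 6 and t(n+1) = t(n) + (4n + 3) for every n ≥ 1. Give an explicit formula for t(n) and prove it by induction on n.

Claim: t(n) = 2n^2 + n + 3.

Base case: t(1) = 6, and 2·1^2 + 1 + 3 = 6.
Assume t(m) = 2m^2 + m + 3.
Then t(m+1) = t(m) + (4m + 3) = (2m^2 + m + 3) + (4m + 3) = 2m^2 + 5m + 6,
and 2·(m+1)^2 + (m+1) + 3 = 2m^2 + 5m + 6.
This completes the inductive step, so t(n) = 2n^2 + n + 3 for all n ≥ 1.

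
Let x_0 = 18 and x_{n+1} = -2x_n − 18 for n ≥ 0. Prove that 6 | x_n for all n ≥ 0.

Base case: x_0 = 18 = 6·3, so 6 | x_0.
Assume 6 | x_k, so x_k = 6t for some integer t.
Then x_{k+1} = -2x_k − 18 = -2·(6t) − 18 = 6(-2t − 3), so 6 | x_{k+1}.
So the property holds for k+1, and by induction 6 | x_n for all n ≥ 0.

6 | x_n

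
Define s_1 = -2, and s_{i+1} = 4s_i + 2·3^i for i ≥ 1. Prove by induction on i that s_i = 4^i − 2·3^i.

Base case: s_1 = -2, and 4^1 − 2·3^1 = 4 − 6 = -2.
Assume s_m = 4^m − 2·3^m for some m ≥ 1.
Then s_{m+1} = 4s_m + 2·3^m = 4·(4^m − 2·3^m) + 2·3^m = 4^{m+1} − 8·3^m + 2·3^m = 4^{m+1} − 6·3^m = 4^{m+1} − 2·3^{m+1}.
Hence s_i = 4^i − 2·3^i for every i ≥ 1, by induction.

s_i = 4^i − 2·3^i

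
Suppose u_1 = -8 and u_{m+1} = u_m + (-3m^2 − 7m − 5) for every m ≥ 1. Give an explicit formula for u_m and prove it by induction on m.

Claim: u_m = -m^3 − 2m^2 − 2m − 3.

Base case: u_1 = -8, and -1^3 − 2·1^2 − 2·1 − 3 = -8.
Assume u_k = -k^3 − 2k^2 − 2k − 3.
Then u_{k+1} = u_k + (-3k^2 − 7k − 5) = (-k^3 − 2k^2 − 2k − 3) + (-3k^2 − 7k − 5) = -k^3 − 5k^2 − 9k − 8,
and -(k+1)^3 − 2·(k+1)^2 − 2·(k+1) − 3 = -k^3 − 5k^2 − 9k − 8.
By induction, u_m = -m^3 − 2m^2 − 2m − 3 for all m ≥ 1.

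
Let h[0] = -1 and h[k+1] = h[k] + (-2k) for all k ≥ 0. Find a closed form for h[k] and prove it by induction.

Claim: h[k] = -k^2 + k − 1.

Base case: h[0] = -1, and -0^2 + 0 − 1 = -1.
Assume h[j] = -j^2 + j − 1.
Then h[j+1] = h[j] + (-2j) = (-j^2 + j − 1) + (-2j) = -j^2 − j − 1,
and -(j+1)^2 + (j+1) − 1 = -j^2 − j − 1.
Hence h[k] = -k^2 + k − 1 for every k ≥ 0, by induction.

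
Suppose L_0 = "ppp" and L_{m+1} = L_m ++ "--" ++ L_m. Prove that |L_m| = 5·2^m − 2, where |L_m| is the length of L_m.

Base case: |L_0| = 3, and 5·2^0 − 2 = 3.
Assume |L_j| = 5·2^j − 2.
Then |L_{j+1}| = |L_j| + 2 + |L_j| = 2|L_j| + 2 = 2(5·2^j − 2) + 2 = 5·2^{j+1} − 4 + 2 = 5·2^{j+1} − 2.
Hence |L_m| = 5·2^m − 2 for every m ≥ 0, by induction.

|L_m| = 5·2^m − 2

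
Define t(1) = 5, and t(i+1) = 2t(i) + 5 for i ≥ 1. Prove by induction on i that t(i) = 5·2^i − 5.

Base case: t(1) = 5, and 5·2^1 − 5 = 10 − 5 = 5.
Assume t(j) = 5·2^j − 5 for some j ≥ 1.
Then t(j+1) = 2t(j) + 5 = 2·(5·2^j − 5) + 5 = 10·2^j − 10 + 5 = 5·2^{j+1} − 5.
By induction, t(i) = 5·2^i − 5 for all i ≥ 1.

t(i) = 5·2^i − 5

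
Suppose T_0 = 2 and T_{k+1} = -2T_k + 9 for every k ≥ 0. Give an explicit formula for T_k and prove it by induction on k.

Claim: T_k = -(-2)^k + 3.

Base case: T_0 = 2, and -(-2)^0 + 3 = -1 + 3 = 2.
Assume T_j = -(-2)^j + 3 for some j ≥ 0.
Then T_{j+1} = -2T_j + 9 = -2·(-(-2)^j + 3) + 9 = 2·(-2)^j − 6 + 9 = -(-2)^{j+1} + 3.
By induction, T_k = -(-2)^k + 3 for all k ≥ 0.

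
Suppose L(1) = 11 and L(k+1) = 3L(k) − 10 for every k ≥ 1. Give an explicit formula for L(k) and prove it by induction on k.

Claim: L(k) = 2·3^k + 5.

Base case: L(1) = 11, and 2·3^1 + 5 = 6 + 5 = 11.
Assume L(j) = 2·3^j + 5 for some j ≥ 1.
Then L(j+1) = 3L(j) − 10 = 3·(2·3^j + 5) − 10 = 6·3^j + 15 − 10 = 2·3^{j+1} + 5.
This completes the inductive step, so L(k) = 2·3^k + 5 for all k ≥ 1.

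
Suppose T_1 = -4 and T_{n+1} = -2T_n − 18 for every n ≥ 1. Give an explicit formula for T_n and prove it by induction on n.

Claim: T_n = -(-2)^n − 6.

Base case: T_1 = -4, and -(-2)^1 − 6 = 2 − 6 = -4.
Assume T_k = -(-2)^k − 6 for some k ≥ 1.
Then T_{k+1} = -2T_k − 18 = -2·(-(-2)^k − 6) − 18 = 2·(-2)^k + 12 − 18 = -(-2)^{k+1} − 6.
This completes the inductive step, so T_n = -(-2)^n − 6 for all n ≥ 1.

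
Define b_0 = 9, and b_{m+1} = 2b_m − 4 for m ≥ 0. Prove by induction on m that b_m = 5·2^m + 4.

Base case: b_0 = 9, and 5·2^0 + 4 = 5 + 4 = 9.
Assume b_k = 5·2^k + 4 for some k ≥ 0.
Then b_{k+1} = 2b_k − 4 = 2·(5·2^k + 4) − 4 = 10·2^k + 8 − 4 = 5·2^{k+1} + 4.
This completes the inductive step, so b_m = 5·2^m + 4 for all m ≥ 0.

b_m = 5·2^m + 4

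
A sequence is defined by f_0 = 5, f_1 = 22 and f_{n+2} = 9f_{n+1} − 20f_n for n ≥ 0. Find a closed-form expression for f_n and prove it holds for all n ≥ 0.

Claim: f_n = 3·4^n + 2·5^n.

Base cases: f_0 = 5 and 3·4^0 + 2·5^0 = 5; f_1 = 22 and 3·4^1 + 2·5^1 = 22.
Assume f_j = 3·4^j + 2·5^j for all 0 ≤ j ≤ k, where k ≥ 1.
Then f_{k+1} = 9f_k − 20f_{k−1} = 9·(3·4^k + 2·5^k) − 20·(3·4^{k−1} + 2·5^{k−1}) = 3·(9·4 − 20)4^{k−1} + 2·(9·5 − 20)5^{k−1} = 48·4^{k−1} + 50·5^{k−1} = 3·4^{k+1} + 2·5^{k+1}.
Hence f_n = 3·4^n + 2·5^n for every n ≥ 0, by strong induction.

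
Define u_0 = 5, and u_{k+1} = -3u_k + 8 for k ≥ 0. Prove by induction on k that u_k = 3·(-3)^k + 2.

Base case: u_0 = 5, and 3·(-3)^0 + 2 = 3 + 2 = 5.
Assume u_m = 3·(-3)^m + 2 for some m ≥ 0.
Then u_{m+1} = -3u_m + 8 = -3·(3·(-3)^m + 2) + 8 = -9·(-3)^m − 6 + 8 = 3·(-3)^{m+1} + 2.
By induction, u_k = 3·(-3)^k + 2 for all k ≥ 0.

u_k = 3·(-3)^k + 2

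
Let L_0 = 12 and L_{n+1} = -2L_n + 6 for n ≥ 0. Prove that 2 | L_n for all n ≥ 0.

Base case: L_0 = 12 = 2·6, so 2 | L_0.
Assume 2 | L_m, so L_m = 2t for some integer t.
Then L_{m+1} = -2L_m + 6 = -2·(2t) + 6 = 2(-2t + 3), so 2 | L_{m+1}.
So the property holds for m+1, and by induction 2 | L_n for all n ≥ 0.

2 | L_n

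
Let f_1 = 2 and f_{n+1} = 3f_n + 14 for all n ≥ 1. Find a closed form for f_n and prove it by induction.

Claim: f_n = 3^{n+1} − 7.

Base case: f_1 = 2, and 3^{1+1} − 7 = 9 − 7 = 2.
Assume f_k = 3^{k+1} − 7 for some k ≥ 1.
Then f_{k+1} = 3f_k + 14 = 3·(3^{k+1} − 7) + 14 = 3^{k+2} − 21 + 14 = 3^{k+2} − 7.
Hence f_n = 3^{n+1} − 7 for every n ≥ 1, by induction.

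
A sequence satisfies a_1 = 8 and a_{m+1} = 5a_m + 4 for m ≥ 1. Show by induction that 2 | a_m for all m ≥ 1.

Base case: a_1 = 8 = 2·4, so 2 | a_1.
Assume 2 | a_k, so a_k = 2t for some integer t.
Then a_{k+1} = 5a_k + 4 = 5·(2t) + 4 = 2(5t + 2), so 2 | a_{k+1}.
This completes the inductive step, so 2 | a_m for all m ≥ 1.

2 | a_m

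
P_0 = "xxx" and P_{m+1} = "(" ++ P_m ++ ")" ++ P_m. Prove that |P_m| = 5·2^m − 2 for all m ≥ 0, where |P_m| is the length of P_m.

Base case: |P_0| = 3, and 5·2^0 − 2 = 3.
Assume |P_j| = 5·2^j − 2.
Then |P_{j+1}| = 1 + |P_j| + 1 + |P_j| = 2|P_j| + 2 = 2(5·2^j − 2) + 2 = 5·2^{j+1} − 4 + 2 = 5·2^{j+1} − 2.
Hence |P_m| = 5·2^m − 2 for every m ≥ 0, by induction.

|P_m| = 5·2^m − 2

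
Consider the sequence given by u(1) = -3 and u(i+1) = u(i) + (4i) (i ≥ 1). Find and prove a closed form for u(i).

Claim: u(i) = 2i^2 − 2i − 3.

Base case: u(1) = -3, and 2·1^2 − 2·1 − 3 = -3.
Assume u(r) = 2r^2 − 2r − 3.
Then u(r+1) = u(r) + (4r) = (2r^2 − 2r − 3) + (4r) = 2r^2 + 2r − 3,
and 2·(r+1)^2 − 2·(r+1) − 3 = 2r^2 + 2r − 3.
This completes the inductive step, so u(i) = 2i^2 − 2i − 3 for all i ≥ 1.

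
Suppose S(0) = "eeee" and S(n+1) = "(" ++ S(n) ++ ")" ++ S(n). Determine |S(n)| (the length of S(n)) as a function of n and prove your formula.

Claim: |S(n)| = 6·2^n − 2.

Base case: |S(0)| = 4, and 6·2^0 − 2 = 4.
Assume |S(r)| = 6·2^r − 2.
Then |S(r+1)| = 1 + |S(r)| + 1 + |S(r)| = 2|S(r)| + 2 = 2(6·2^r − 2) + 2 = 6·2^{r+1} − 4 + 2 = 6·2^{r+1} − 2.
By induction, |S(n)| = 6·2^n − 2 for all n ≥ 0.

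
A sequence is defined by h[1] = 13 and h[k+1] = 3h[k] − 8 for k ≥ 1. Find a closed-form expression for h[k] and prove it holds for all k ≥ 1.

Claim: h[k] = 3^{k+1} + 4.

Base case: h[1] = 13, and 3^{1+1} + 4 = 9 + 4 = 13.
Assume h[j] = 3^{j+1} + 4 for some j ≥ 1.
Then h[j+1] = 3h[j] − 8 = 3·(3^{j+1} + 4) − 8 = 3^{j+2} + 12 − 8 = 3^{j+2} + 4.
So the formula holds for j+1, and by induction h[k] = 3^{k+1} + 4 for all k ≥ 1.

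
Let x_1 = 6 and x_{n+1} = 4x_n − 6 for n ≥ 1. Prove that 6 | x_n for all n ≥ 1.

Base case: x_1 = 6 = 6·1, so 6 | x_1.
Assume 6 | x_j, so x_j = 6t for some integer t.
Then x_{j+1} = 4x_j − 6 = 4·(6t) − 6 = 6(4t − 1), so 6 | x_{j+1}.
Hence 6 | x_n for every n ≥ 1, by induction.

6 | x_n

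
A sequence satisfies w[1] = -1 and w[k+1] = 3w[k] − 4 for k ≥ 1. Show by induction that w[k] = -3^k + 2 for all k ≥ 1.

Base case: w[1] = -1, and -3^1 + 2 = -3 + 2 = -1.
Assume w[r] = -3^r + 2 for some r ≥ 1.
Then w[r+1] = 3w[r] − 4 = 3·(-3^r + 2) − 4 = -3^{r+1} + 6 − 4 = -3^{r+1} + 2.
By induction, w[k] = -3^k + 2 for all k ≥ 1.

w[k] = -3^k + 2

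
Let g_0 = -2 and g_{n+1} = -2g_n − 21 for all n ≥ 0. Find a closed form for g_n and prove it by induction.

Claim: g_n = 5·(-2)^n − 7.

Base case: g_0 = -2, and 5·(-2)^0 − 7 = 5 − 7 = -2.
Assume g_j = 5·(-2)^j − 7 for some j ≥ 0.
Then g_{j+1} = -2g_j − 21 = -2·(5·(-2)^j − 7) − 21 = -10·(-2)^j + 14 − 21 = 5·(-2)^{j+1} − 7.
So the formula holds for j+1, and by induction g_n = 5·(-2)^n − 7 for all n ≥ 0.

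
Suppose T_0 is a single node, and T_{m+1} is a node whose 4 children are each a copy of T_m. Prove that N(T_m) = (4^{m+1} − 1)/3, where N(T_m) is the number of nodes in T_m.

Base case: N(T_0) = 1, and (4^{0+1} − 1)/3 = 1.
Assume N(T_k) = (4^{k+1} − 1)/3.
Then N(T_{k+1}) = 1 + 4N(T_k) = 1 + 4·(4^{k+1} − 1)/3 = 1 + (4^{k+2} − 4)/3 = (3 + 4^{k+2} − 4)/3 = (4^{k+2} − 1)/3.
Hence N(T_m) = (4^{m+1} − 1)/3 for every m ≥ 0, by induction.

N(T_m) = (4^{m+1} − 1)/3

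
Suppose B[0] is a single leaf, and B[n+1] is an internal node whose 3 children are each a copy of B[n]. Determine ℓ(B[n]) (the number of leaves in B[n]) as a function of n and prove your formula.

Claim: ℓ(B[n]) = 3^n.

Base case: ℓ(B[0]) = 1, and 3^0 = 1.
Assume ℓ(B[j]) = 3^j.
Then ℓ(B[j+1]) = 3·ℓ(B[j]) = 3·3^j = 3^{j+1}.
So the formula holds for j+1, and by induction ℓ(B[n]) = 3^n for all n ≥ 0.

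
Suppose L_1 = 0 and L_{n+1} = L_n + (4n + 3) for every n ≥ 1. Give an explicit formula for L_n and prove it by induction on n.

Claim: L_n = 2n^2 + n − 3.

Base case: L_1 = 0, and 2·1^2 + 1 − 3 = 0.
Assume L_r = 2r^2 + r − 3.
Then L_{r+1} = L_r + (4r + 3) = (2r^2 + r − 3) + (4r + 3) = 2r^2 + 5r,
and 2·(r+1)^2 + (r+1) − 3 = 2r^2 + 5r.
Hence L_n = 2n^2 + n − 3 for every n ≥ 1, by induction.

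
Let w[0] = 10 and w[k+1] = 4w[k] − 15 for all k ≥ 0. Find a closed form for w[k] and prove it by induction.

Claim: w[k] = 5·4^k + 5.

Base case: w[0] = 10, and 5·4^0 + 5 = 5 + 5 = 10.
Assume w[r] = 5·4^r + 5 for some r ≥ 0.
Then w[r+1] = 4w[r] − 15 = 4·(5·4^r + 5) − 15 = 20·4^r + 20 − 15 = 5·4^{r+1} + 5.
By induction, w[k] = 5·4^k + 5 for all k ≥ 0.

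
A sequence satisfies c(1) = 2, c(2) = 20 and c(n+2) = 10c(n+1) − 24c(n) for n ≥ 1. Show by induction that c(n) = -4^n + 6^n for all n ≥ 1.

Base cases: c(1) = 2 and -4^1 + 6^1 = 2; c(2) = 20 and -4^2 + 6^2 = 20.
Assume c(j) = -4^j + 6^j for all 1 ≤ j ≤ m, where m ≥ 2.
Then c(m+1) = 10c(m) − 24c(m−1) = 10·(-4^m + 6^m) − 24·(-4^{m−1} + 6^{m−1}) = -(10·4 − 24)4^{m−1} + (10·6 − 24)6^{m−1} = -16·4^{m−1} + 36·6^{m−1} = -4^{m+1} + 6^{m+1}.
Hence c(n) = -4^n + 6^n for every n ≥ 1, by strong induction.

c(n) = -4^n + 6^n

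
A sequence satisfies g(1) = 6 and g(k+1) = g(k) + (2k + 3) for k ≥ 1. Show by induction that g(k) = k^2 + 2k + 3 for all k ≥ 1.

Base case: g(1) = 6, and 1^2 + 2·1 + 3 = 6.
Assume g(m) = m^2 + 2m + 3.
Then g(m+1) = g(m) + (2m + 3) = (m^2 + 2m + 3) + (2m + 3) = m^2 + 4m + 6,
and (m+1)^2 + 2·(m+1) + 3 = m^2 + 4m + 6.
Hence g(k) = k^2 + 2k + 3 for every k ≥ 1, by induction.

g(k) = k^2 + 2k + 3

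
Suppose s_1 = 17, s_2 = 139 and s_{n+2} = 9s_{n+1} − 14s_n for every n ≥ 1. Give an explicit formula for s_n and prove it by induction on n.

Claim: s_n = 3·7^n − 2·2^n.

Base cases: s_1 = 17 and 3·7^1 − 2·2^1 = 17; s_2 = 139 and 3·7^2 − 2·2^2 = 139.
Assume s_j = 3·7^j − 2·2^j for all 1 ≤ j ≤ k, where k ≥ 2.
Then s_{k+1} = 9s_k − 14s_{k−1} = 9·(3·7^k − 2·2^k) − 14·(3·7^{k−1} − 2·2^{k−1}) = 3·(9·7 − 14)7^{k−1} − 2·(9·2 − 14)2^{k−1} = 147·7^{k−1} − 8·2^{k−1} = 3·7^{k+1} − 2·2^{k+1}.
This completes the inductive step, so s_n = 3·7^n − 2·2^n for all n ≥ 1.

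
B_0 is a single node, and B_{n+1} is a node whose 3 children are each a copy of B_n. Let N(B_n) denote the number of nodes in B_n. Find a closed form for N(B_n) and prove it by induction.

Claim: N(B_n) = (3^{n+1} − 1)/2.

Base case: N(B_0) = 1, and (3^{0+1} − 1)/2 = 1.
Assume N(B_r) = (3^{r+1} − 1)/2.
Then N(B_{r+1}) = 1 + 3N(B_r) = 1 + 3·(3^{r+1} − 1)/2 = 1 + (3^{r+2} − 3)/2 = (2 + 3^{r+2} − 3)/2 = (3^{r+2} − 1)/2.
This completes the inductive step, so N(B_n) = (3^{n+1} − 1)/2 for all n ≥ 0.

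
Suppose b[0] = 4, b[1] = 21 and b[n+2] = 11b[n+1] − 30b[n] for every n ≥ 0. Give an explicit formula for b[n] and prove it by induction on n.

Claim: b[n] = 3·5^n + 6^n.

Base cases: b[0] = 4 and 3·5^0 + 6^0 = 4; b[1] = 21 and 3·5^1 + 6^1 = 21.
Assume b[i] = 3·5^i + 6^i for all 0 ≤ i ≤ j, where j ≥ 1.
Then b[j+1] = 11b[j] − 30b[j−1] = 11·(3·5^j + 6^j) − 30·(3·5^{j−1} + 6^{j−1}) = 3·(11·5 − 30)5^{j−1} + (11·6 − 30)6^{j−1} = 75·5^{j−1} + 36·6^{j−1} = 3·5^{j+1} + 6^{j+1}.
This completes the inductive step, so b[n] = 3·5^n + 6^n for all n ≥ 0.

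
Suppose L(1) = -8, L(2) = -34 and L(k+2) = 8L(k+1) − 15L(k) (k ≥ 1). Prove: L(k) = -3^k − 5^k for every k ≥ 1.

Base cases: L(1) = -8 and -3^1 − 5^1 = -8; L(2) = -34 and -3^2 − 5^2 = -34.
Assume L(i) = -3^i − 5^i for all 1 ≤ i ≤ j, where j ≥ 2.
Then L(j+1) = 8L(j) − 15L(j−1) = 8·(-3^j − 5^j) − 15·(-3^{j−1} − 5^{j−1}) = -(8·3 − 15)3^{j−1} − (8·5 − 15)5^{j−1} = -9·3^{j−1} − 25·5^{j−1} = -3^{j+1} − 5^{j+1}.
So the formula holds for j+1, and by strong induction L(k) = -3^k − 5^k for all k ≥ 1.

L(k) = -3^k − 5^k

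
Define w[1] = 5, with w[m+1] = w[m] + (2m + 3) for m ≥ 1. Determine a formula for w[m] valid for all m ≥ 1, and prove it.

Claim: w[m] = m^2 + 2m + 2.

Base case: w[1] = 5, and 1^2 + 2·1 + 2 = 5.
Assume w[k] = k^2 + 2k + 2.
Then w[k+1] = w[k] + (2k + 3) = (k^2 + 2k + 2) + (2k + 3) = k^2 + 4k + 5,
and (k+1)^2 + 2·(k+1) + 2 = k^2 + 4k + 5.
By induction, w[m] = m^2 + 2m + 2 for all m ≥ 1.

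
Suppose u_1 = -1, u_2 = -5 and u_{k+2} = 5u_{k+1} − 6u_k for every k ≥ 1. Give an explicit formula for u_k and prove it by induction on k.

Claim: u_k = -3^k + 2^k.

Base cases: u_1 = -1 and -3^1 + 2^1 = -1; u_2 = -5 and -3^2 + 2^2 = -5.
Assume u_j = -3^j + 2^j for all 1 ≤ j ≤ m, where m ≥ 2.
Then u_{m+1} = 5u_m − 6u_{m−1} = 5·(-3^m + 2^m) − 6·(-3^{m−1} + 2^{m−1}) = -(5·3 − 6)3^{m−1} + (5·2 − 6)2^{m−1} = -9·3^{m−1} + 4·2^{m−1} = -3^{m+1} + 2^{m+1}.
By strong induction, u_k = -3^k + 2^k for all k ≥ 1.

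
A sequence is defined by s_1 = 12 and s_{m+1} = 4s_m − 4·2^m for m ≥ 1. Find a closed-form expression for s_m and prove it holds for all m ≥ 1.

Claim: s_m = 2·4^m + 2·2^m.

Base case: s_1 = 12, and 2·4^1 + 2·2^1 = 8 + 4 = 12.
Assume s_r = 2·4^r + 2·2^r for some r ≥ 1.
Then s_{r+1} = 4s_r − 4·2^r = 4·(2·4^r + 2·2^r) − 4·2^r = 2·4^{r+1} + 8·2^r − 4·2^r = 2·4^{r+1} + 4·2^r = 2·4^{r+1} + 2·2^{r+1}.
By induction, s_m = 2·4^m + 2·2^m for all m ≥ 1.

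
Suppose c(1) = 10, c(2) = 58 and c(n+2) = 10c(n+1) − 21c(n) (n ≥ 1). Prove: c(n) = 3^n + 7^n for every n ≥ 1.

Base cases: c(1) = 10 and 3^1 + 7^1 = 10; c(2) = 58 and 3^2 + 7^2 = 58.
Assume c(i) = 3^i + 7^i for all 1 ≤ i ≤ j, where j ≥ 2.
Then c(j+1) = 10c(j) − 21c(j−1) = 10·(3^j + 7^j) − 21·(3^{j−1} + 7^{j−1}) = (10·3 − 21)3^{j−1} + (10·7 − 21)7^{j−1} = 9·3^{j−1} + 49·7^{j−1} = 3^{j+1} + 7^{j+1}.
By strong induction, c(n) = 3^n + 7^n for all n ≥ 1.

c(n) = 3^n + 7^n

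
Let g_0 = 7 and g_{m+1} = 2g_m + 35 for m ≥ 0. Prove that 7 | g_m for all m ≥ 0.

Base case: g_0 = 7 = 7·1, so 7 | g_0.
Assume 7 | g_r, so g_r = 7t for some integer t.
Then g_{r+1} = 2g_r + 35 = 2·(7t) + 35 = 7(2t + 5), so 7 | g_{r+1}.
By induction, 7 | g_m for all m ≥ 0.

7 | g_m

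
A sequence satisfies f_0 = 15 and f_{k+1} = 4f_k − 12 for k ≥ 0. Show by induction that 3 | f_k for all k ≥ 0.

Base case: f_0 = 15 = 3·5, so 3 | f_0.
Assume 3 | f_j, so f_j = 3t for some integer t.
Then f_{j+1} = 4f_j − 12 = 4·(3t) − 12 = 3(4t − 4), so 3 | f_{j+1}.
Hence 3 | f_k for every k ≥ 0, by induction.

3 | f_k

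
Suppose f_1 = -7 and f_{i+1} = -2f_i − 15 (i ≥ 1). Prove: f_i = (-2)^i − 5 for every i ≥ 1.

Base case: f_1 = -7, and (-2)^1 − 5 = -2 − 5 = -7.
Assume f_m = (-2)^m − 5 for some m ≥ 1.
Then f_{m+1} = -2f_m − 15 = -2·((-2)^m − 5) − 15 = -2·(-2)^m + 10 − 15 = (-2)^{m+1} − 5.
Hence f_i = (-2)^i − 5 for every i ≥ 1, by induction.

f_i = (-2)^i − 5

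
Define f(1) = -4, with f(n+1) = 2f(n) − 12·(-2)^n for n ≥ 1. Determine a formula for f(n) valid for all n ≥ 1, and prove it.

Claim: f(n) = 2^n + 3·(-2)^n.

Base case: f(1) = -4, and 2^1 + 3·(-2)^1 = 2 − 6 = -4.
Assume f(j) = 2^j + 3·(-2)^j for some j ≥ 1.
Then f(j+1) = 2f(j) − 12·(-2)^j = 2·(2^j + 3·(-2)^j) − 12·(-2)^j = 2^{j+1} + 6·(-2)^j − 12·(-2)^j = 2^{j+1} − 6·(-2)^j = 2^{j+1} + 3·(-2)^{j+1}.
By induction, f(n) = 2^n + 3·(-2)^n for all n ≥ 1.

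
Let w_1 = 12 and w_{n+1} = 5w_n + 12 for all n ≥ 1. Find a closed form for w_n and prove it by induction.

Claim: w_n = 3·5^n − 3.

Base case: w_1 = 12, and 3·5^1 − 3 = 15 − 3 = 12.
Assume w_j = 3·5^j − 3 for some j ≥ 1.
Then w_{j+1} = 5w_j + 12 = 5·(3·5^j − 3) + 12 = 15·5^j − 15 + 12 = 3·5^{j+1} − 3.
By induction, w_n = 3·5^n − 3 for all n ≥ 1.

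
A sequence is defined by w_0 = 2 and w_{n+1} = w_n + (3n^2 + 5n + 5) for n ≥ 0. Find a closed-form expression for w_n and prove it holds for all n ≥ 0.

Claim: w_n = n^3 + n^2 + 3n + 2.

Base case: w_0 = 2, and 0^3 + 0^2 + 3·0 + 2 = 2.
Assume w_r = r^3 + r^2 + 3r + 2.
Then w_{r+1} = w_r + (3r^2 + 5r + 5) = (r^3 + r^2 + 3r + 2) + (3r^2 + 5r + 5) = r^3 + 4r^2 + 8r + 7,
and (r+1)^3 + (r+1)^2 + 3·(r+1) + 2 = r^3 + 4r^2 + 8r + 7.
Hence w_n = n^3 + n^2 + 3n + 2 for every n ≥ 0, by induction.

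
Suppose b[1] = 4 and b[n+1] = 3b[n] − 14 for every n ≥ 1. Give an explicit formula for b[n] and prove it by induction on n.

Claim: b[n] = -3^n + 7.

Base case: b[1] = 4, and -3^1 + 7 = -3 + 7 = 4.
Assume b[k] = -3^k + 7 for some k ≥ 1.
Then b[k+1] = 3b[k] − 14 = 3·(-3^k + 7) − 14 = -3^{k+1} + 21 − 14 = -3^{k+1} + 7.
By induction, b[n] = -3^n + 7 for all n ≥ 1.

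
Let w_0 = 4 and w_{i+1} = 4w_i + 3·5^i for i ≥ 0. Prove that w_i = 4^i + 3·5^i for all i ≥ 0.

Base case: w_0 = 4, and 4^0 + 3·5^0 = 1 + 3 = 4.
Assume w_r = 4^r + 3·5^r for some r ≥ 0.
Then w_{r+1} = 4w_r + 3·5^r = 4·(4^r + 3·5^r) + 3·5^r = 4^{r+1} + 12·5^r + 3·5^r = 4^{r+1} + 15·5^r = 4^{r+1} + 3·5^{r+1}.
Hence w_i = 4^i + 3·5^i for every i ≥ 0, by induction.

w_i = 4^i + 3·5^i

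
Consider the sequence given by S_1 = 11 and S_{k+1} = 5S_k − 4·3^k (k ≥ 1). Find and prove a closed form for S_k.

Claim: S_k = 5^k + 2·3^k.

Base case: S_1 = 11, and 5^1 + 2·3^1 = 5 + 6 = 11.
Assume S_j = 5^j + 2·3^j for some j ≥ 1.
Then S_{j+1} = 5S_j − 4·3^j = 5·(5^j + 2·3^j) − 4·3^j = 5^{j+1} + 10·3^j − 4·3^j = 5^{j+1} + 6·3^j = 5^{j+1} + 2·3^{j+1}.
This completes the inductive step, so S_k = 5^k + 2·3^k for all k ≥ 1.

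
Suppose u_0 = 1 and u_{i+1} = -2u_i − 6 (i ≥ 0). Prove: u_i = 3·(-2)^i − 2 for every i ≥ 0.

Base case: u_0 = 1, and 3·(-2)^0 − 2 = 3 − 2 = 1.
Assume u_j = 3·(-2)^j − 2 for some j ≥ 0.
Then u_{j+1} = -2u_j − 6 = -2·(3·(-2)^j − 2) − 6 = -6·(-2)^j + 4 − 6 = 3·(-2)^{j+1} − 2.
By induction, u_i = 3·(-2)^i − 2 for all i ≥ 0.

u_i = 3·(-2)^i − 2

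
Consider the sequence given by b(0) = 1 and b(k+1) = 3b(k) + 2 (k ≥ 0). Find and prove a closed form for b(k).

Claim: b(k) = 2·3^k − 1.

Base case: b(0) = 1, and 2·3^0 − 1 = 2 − 1 = 1.
Assume b(m) = 2·3^m − 1 for some m ≥ 0.
Then b(m+1) = 3b(m) + 2 = 3·(2·3^m − 1) + 2 = 6·3^m − 3 + 2 = 2·3^{m+1} − 1.
So the formula holds for m+1, and by induction b(k) = 2·3^k − 1 for all k ≥ 0.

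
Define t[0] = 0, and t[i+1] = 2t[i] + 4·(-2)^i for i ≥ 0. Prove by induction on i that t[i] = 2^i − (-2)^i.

Base case: t[0] = 0, and 2^0 − (-2)^0 = 1 − 1 = 0.
Assume t[k] = 2^k − (-2)^k for some k ≥ 0.
Then t[k+1] = 2t[k] + 4·(-2)^k = 2·(2^k − (-2)^k) + 4·(-2)^k = 2^{k+1} − 2·(-2)^k + 4·(-2)^k = 2^{k+1} + 2·(-2)^k = 2^{k+1} − (-2)^{k+1}.
This completes the inductive step, so t[i] = 2^i − (-2)^i for all i ≥ 0.

t[i] = 2^i − (-2)^i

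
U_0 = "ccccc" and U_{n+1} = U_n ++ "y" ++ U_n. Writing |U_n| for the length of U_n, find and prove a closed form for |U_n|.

Claim: |U_n| = 6·2^n − 1.

Base case: |U_0| = 5, and 6·2^0 − 1 = 5.
Assume |U_j| = 6·2^j − 1.
Then |U_{j+1}| = |U_j| + 1 + |U_j| = 2|U_j| + 1 = 2(6·2^j − 1) + 1 = 6·2^{j+1} − 2 + 1 = 6·2^{j+1} − 1.
Hence |U_n| = 6·2^n − 1 for every n ≥ 0, by induction.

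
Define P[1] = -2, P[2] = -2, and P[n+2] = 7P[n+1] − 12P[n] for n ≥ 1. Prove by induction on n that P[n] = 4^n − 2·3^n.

Base cases: P[1] = -2 and 4^1 − 2·3^1 = -2; P[2] = -2 and 4^2 − 2·3^2 = -2.
Assume P[j] = 4^j − 2·3^j for all 1 ≤ j ≤ k, where k ≥ 2.
Then P[k+1] = 7P[k] − 12P[k−1] = 7·(4^k − 2·3^k) − 12·(4^{k−1} − 2·3^{k−1}) = (7·4 − 12)4^{k−1} − 2·(7·3 − 12)3^{k−1} = 16·4^{k−1} − 18·3^{k−1} = 4^{k+1} − 2·3^{k+1}.
So the formula holds for k+1, and by strong induction P[n] = 4^n − 2·3^n for all n ≥ 1.

P[n] = 4^n − 2·3^n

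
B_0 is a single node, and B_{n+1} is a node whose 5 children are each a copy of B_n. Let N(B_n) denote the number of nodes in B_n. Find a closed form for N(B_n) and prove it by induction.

Claim: N(B_n) = (5^{n+1} − 1)/4.

Base case: N(B_0) = 1, and (5^{0+1} − 1)/4 = 1.
Assume N(B_r) = (5^{r+1} − 1)/4.
Then N(B_{r+1}) = 1 + 5N(B_r) = 1 + 5·(5^{r+1} − 1)/4 = 1 + (5^{r+2} − 5)/4 = (4 + 5^{r+2} − 5)/4 = (5^{r+2} − 1)/4.
Hence N(B_n) = (5^{n+1} − 1)/4 for every n ≥ 0, by induction.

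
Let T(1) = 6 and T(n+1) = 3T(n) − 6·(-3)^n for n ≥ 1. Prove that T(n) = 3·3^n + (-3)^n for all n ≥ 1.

Base case: T(1) = 6, and 3·3^1 + (-3)^1 = 9 − 3 = 6.
Assume T(m) = 3·3^m + (-3)^m for some m ≥ 1.
Then T(m+1) = 3T(m) − 6·(-3)^m = 3·(3·3^m + (-3)^m) − 6·(-3)^m = 3·3^{m+1} + 3·(-3)^m − 6·(-3)^m = 3·3^{m+1} − 3·(-3)^m = 3·3^{m+1} + (-3)^{m+1}.
So the formula holds for m+1, and by induction T(n) = 3·3^n + (-3)^n for all n ≥ 1.

T(n) = 3·3^n + (-3)^n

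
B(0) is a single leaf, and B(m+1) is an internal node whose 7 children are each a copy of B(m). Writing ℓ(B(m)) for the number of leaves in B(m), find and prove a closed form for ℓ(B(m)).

Claim: ℓ(B(m)) = 7^m.

Base case: ℓ(B(0)) = 1, and 7^0 = 1.
Assume ℓ(B(r)) = 7^r.
Then ℓ(B(r+1)) = 7·ℓ(B(r)) = 7·7^r = 7^{r+1}.
Hence ℓ(B(m)) = 7^m for every m ≥ 0, by induction.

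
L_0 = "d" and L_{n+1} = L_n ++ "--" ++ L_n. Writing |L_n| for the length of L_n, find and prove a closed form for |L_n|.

Claim: |L_n| = 3·2^n − 2.

Base case: |L_0| = 1, and 3·2^0 − 2 = 1.
Assume |L_r| = 3·2^r − 2.
Then |L_{r+1}| = |L_r| + 2 + |L_r| = 2|L_r| + 2 = 2(3·2^r − 2) + 2 = 3·2^{r+1} − 4 + 2 = 3·2^{r+1} − 2.
So the formula holds for r+1, and by induction |L_n| = 3·2^n − 2 for all n ≥ 0.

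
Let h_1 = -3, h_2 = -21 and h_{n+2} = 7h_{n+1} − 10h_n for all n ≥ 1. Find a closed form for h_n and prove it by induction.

Claim: h_n = -5^n + 2^n.

Base cases: h_1 = -3 and -5^1 + 2^1 = -3; h_2 = -21 and -5^2 + 2^2 = -21.
Assume h_j = -5^j + 2^j for all 1 ≤ j ≤ r, where r ≥ 2.
Then h_{r+1} = 7h_r − 10h_{r−1} = 7·(-5^r + 2^r) − 10·(-5^{r−1} + 2^{r−1}) = -(7·5 − 10)5^{r−1} + (7·2 − 10)2^{r−1} = -25·5^{r−1} + 4·2^{r−1} = -5^{r+1} + 2^{r+1}.
This completes the inductive step, so h_n = -5^n + 2^n for all n ≥ 1.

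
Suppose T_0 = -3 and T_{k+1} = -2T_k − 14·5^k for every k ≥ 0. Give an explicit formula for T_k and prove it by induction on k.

Claim: T_k = -(-2)^k − 2·5^k.

Base case: T_0 = -3, and -(-2)^0 − 2·5^0 = -1 − 2 = -3.
Assume T_r = -(-2)^r − 2·5^r for some r ≥ 0.
Then T_{r+1} = -2T_r − 14·5^r = -2·(-(-2)^r − 2·5^r) − 14·5^r = -(-2)^{r+1} + 4·5^r − 14·5^r = -(-2)^{r+1} − 10·5^r = -(-2)^{r+1} − 2·5^{r+1}.
Hence T_k = -(-2)^k − 2·5^k for every k ≥ 0, by induction.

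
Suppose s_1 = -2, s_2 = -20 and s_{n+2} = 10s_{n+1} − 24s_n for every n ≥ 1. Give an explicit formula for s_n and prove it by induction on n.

Claim: s_n = -6^n + 4^n.

Base cases: s_1 = -2 and -6^1 + 4^1 = -2; s_2 = -20 and -6^2 + 4^2 = -20.
Assume s_j = -6^j + 4^j for all 1 ≤ j ≤ r, where r ≥ 2.
Then s_{r+1} = 10s_r − 24s_{r−1} = 10·(-6^r + 4^r) − 24·(-6^{r−1} + 4^{r−1}) = -(10·6 − 24)6^{r−1} + (10·4 − 24)4^{r−1} = -36·6^{r−1} + 16·4^{r−1} = -6^{r+1} + 4^{r+1}.
By strong induction, s_n = -6^n + 4^n for all n ≥ 1.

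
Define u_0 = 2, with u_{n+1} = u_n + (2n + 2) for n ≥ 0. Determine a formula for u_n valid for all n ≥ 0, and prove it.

Claim: u_n = n^2 + n + 2.

Base case: u_0 = 2, and 0^2 + 0 + 2 = 2.
Assume u_j = j^2 + j + 2.
Then u_{j+1} = u_j + (2j + 2) = (j^2 + j + 2) + (2j + 2) = j^2 + 3j + 4,
and (j+1)^2 + (j+1) + 2 = j^2 + 3j + 4.
Hence u_n = n^2 + n + 2 for every n ≥ 0, by induction.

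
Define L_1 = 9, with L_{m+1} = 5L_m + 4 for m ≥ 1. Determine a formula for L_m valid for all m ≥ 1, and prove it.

Claim: L_m = 2·5^m − 1.

Base case: L_1 = 9, and 2·5^1 − 1 = 10 − 1 = 9.
Assume L_k = 2·5^k − 1 for some k ≥ 1.
Then L_{k+1} = 5L_k + 4 = 5·(2·5^k − 1) + 4 = 10·5^k − 5 + 4 = 2·5^{k+1} − 1.
So the formula holds for k+1, and by induction L_m = 2·5^m − 1 for all m ≥ 1.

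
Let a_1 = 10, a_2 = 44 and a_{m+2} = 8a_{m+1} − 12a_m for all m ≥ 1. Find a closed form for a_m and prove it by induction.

Claim: a_m = 2·2^m + 6^m.

Base cases: a_1 = 10 and 2·2^1 + 6^1 = 10; a_2 = 44 and 2·2^2 + 6^2 = 44.
Assume a_j = 2·2^j + 6^j for all 1 ≤ j ≤ r, where r ≥ 2.
Then a_{r+1} = 8a_r − 12a_{r−1} = 8·(2·2^r + 6^r) − 12·(2·2^{r−1} + 6^{r−1}) = 2·(8·2 − 12)2^{r−1} + (8·6 − 12)6^{r−1} = 8·2^{r−1} + 36·6^{r−1} = 2·2^{r+1} + 6^{r+1}.
By strong induction, a_m = 2·2^m + 6^m for all m ≥ 1.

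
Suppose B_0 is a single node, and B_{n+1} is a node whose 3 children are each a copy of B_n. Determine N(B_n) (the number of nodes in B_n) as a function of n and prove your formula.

Claim: N(B_n) = (3^{n+1} − 1)/2.

Base case: N(B_0) = 1, and (3^{0+1} − 1)/2 = 1.
Assume N(B_k) = (3^{k+1} − 1)/2.
Then N(B_{k+1}) = 1 + 3N(B_k) = 1 + 3·(3^{k+1} − 1)/2 = 1 + (3^{k+2} − 3)/2 = (2 + 3^{k+2} − 3)/2 = (3^{k+2} − 1)/2.
So the formula holds for k+1, and by induction N(B_n) = (3^{n+1} − 1)/2 for all n ≥ 0.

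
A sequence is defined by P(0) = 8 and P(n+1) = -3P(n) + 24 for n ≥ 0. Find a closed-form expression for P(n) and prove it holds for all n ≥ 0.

Claim: P(n) = 2·(-3)^n + 6.

Base case: P(0) = 8, and 2·(-3)^0 + 6 = 2 + 6 = 8.
Assume P(m) = 2·(-3)^m + 6 for some m ≥ 0.
Then P(m+1) = -3P(m) + 24 = -3·(2·(-3)^m + 6) + 24 = -6·(-3)^m − 18 + 24 = 2·(-3)^{m+1} + 6.
Hence P(n) = 2·(-3)^n + 6 for every n ≥ 0, by induction.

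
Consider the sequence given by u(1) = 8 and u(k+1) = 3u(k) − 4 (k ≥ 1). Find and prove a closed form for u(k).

Claim: u(k) = 2·3^k + 2.

Base case: u(1) = 8, and 2·3^1 + 2 = 6 + 2 = 8.
Assume u(j) = 2·3^j + 2 for some j ≥ 1.
Then u(j+1) = 3u(j) − 4 = 3·(2·3^j + 2) − 4 = 6·3^j + 6 − 4 = 2·3^{j+1} + 2.
This completes the inductive step, so u(k) = 2·3^k + 2 for all k ≥ 1.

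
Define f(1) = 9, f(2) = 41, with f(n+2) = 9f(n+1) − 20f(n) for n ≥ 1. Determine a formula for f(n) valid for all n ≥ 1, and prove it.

Claim: f(n) = 5^n + 4^n.

Base cases: f(1) = 9 and 5^1 + 4^1 = 9; f(2) = 41 and 5^2 + 4^2 = 41.
Assume f(j) = 5^j + 4^j for all 1 ≤ j ≤ k, where k ≥ 2.
Then f(k+1) = 9f(k) − 20f(k−1) = 9·(5^k + 4^k) − 20·(5^{k−1} + 4^{k−1}) = (9·5 − 20)5^{k−1} + (9·4 − 20)4^{k−1} = 25·5^{k−1} + 16·4^{k−1} = 5^{k+1} + 4^{k+1}.
So the formula holds for k+1, and by strong induction f(n) = 5^n + 4^n for all n ≥ 1.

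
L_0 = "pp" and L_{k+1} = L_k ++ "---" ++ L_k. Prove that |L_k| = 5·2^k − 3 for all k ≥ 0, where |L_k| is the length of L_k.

Base case: |L_0| = 2, and 5·2^0 − 3 = 2.
Assume |L_r| = 5·2^r − 3.
Then |L_{r+1}| = |L_r| + 3 + |L_r| = 2|L_r| + 3 = 2(5·2^r − 3) + 3 = 5·2^{r+1} − 6 + 3 = 5·2^{r+1} − 3.
By induction, |L_k| = 5·2^k − 3 for all k ≥ 0.

|L_k| = 5·2^k − 3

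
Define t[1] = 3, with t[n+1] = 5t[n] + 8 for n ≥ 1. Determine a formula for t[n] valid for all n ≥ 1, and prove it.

Claim: t[n] = 5^n − 2.

Base case: t[1] = 3, and 5^1 − 2 = 5 − 2 = 3.
Assume t[m] = 5^m − 2 for some m ≥ 1.
Then t[m+1] = 5t[m] + 8 = 5·(5^m − 2) + 8 = 5^{m+1} − 10 + 8 = 5^{m+1} − 2.
So the formula holds for m+1, and by induction t[n] = 5^n − 2 for all n ≥ 1.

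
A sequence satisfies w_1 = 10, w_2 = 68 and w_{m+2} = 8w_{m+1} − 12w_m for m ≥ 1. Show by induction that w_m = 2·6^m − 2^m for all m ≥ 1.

Base cases: w_1 = 10 and 2·6^1 − 2^1 = 10; w_2 = 68 and 2·6^2 − 2^2 = 68.
Assume w_i = 2·6^i − 2^i for all 1 ≤ i ≤ j, where j ≥ 2.
Then w_{j+1} = 8w_j − 12w_{j−1} = 8·(2·6^j − 2^j) − 12·(2·6^{j−1} − 2^{j−1}) = 2·(8·6 − 12)6^{j−1} − (8·2 − 12)2^{j−1} = 72·6^{j−1} − 4·2^{j−1} = 2·6^{j+1} − 2^{j+1}.
Hence w_m = 2·6^m − 2^m for every m ≥ 1, by strong induction.

w_m = 2·6^m − 2^m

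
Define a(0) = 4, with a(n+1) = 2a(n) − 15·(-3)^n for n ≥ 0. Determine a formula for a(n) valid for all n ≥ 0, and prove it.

Claim: a(n) = 2^n + 3·(-3)^n.

Base case: a(0) = 4, and 2^0 + 3·(-3)^0 = 1 + 3 = 4.
Assume a(r) = 2^r + 3·(-3)^r for some r ≥ 0.
Then a(r+1) = 2a(r) − 15·(-3)^r = 2·(2^r + 3·(-3)^r) − 15·(-3)^r = 2^{r+1} + 6·(-3)^r − 15·(-3)^r = 2^{r+1} − 9·(-3)^r = 2^{r+1} + 3·(-3)^{r+1}.
This completes the inductive step, so a(n) = 2^n + 3·(-3)^n for all n ≥ 0.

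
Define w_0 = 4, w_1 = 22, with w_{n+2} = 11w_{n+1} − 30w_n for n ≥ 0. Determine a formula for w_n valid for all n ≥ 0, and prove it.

Claim: w_n = 2·6^n + 2·5^n.

Base cases: w_0 = 4 and 2·6^0 + 2·5^0 = 4; w_1 = 22 and 2·6^1 + 2·5^1 = 22.
Assume w_j = 2·6^j + 2·5^j for all 0 ≤ j ≤ r, where r ≥ 1.
Then w_{r+1} = 11w_r − 30w_{r−1} = 11·(2·6^r + 2·5^r) − 30·(2·6^{r−1} + 2·5^{r−1}) = 2·(11·6 − 30)6^{r−1} + 2·(11·5 − 30)5^{r−1} = 72·6^{r−1} + 50·5^{r−1} = 2·6^{r+1} + 2·5^{r+1}.
Hence w_n = 2·6^n + 2·5^n for every n ≥ 0, by strong induction.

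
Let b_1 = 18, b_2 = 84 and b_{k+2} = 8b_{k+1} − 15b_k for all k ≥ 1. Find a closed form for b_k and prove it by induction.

Claim: b_k = 3·5^k + 3^k.

Base cases: b_1 = 18 and 3·5^1 + 3^1 = 18; b_2 = 84 and 3·5^2 + 3^2 = 84.
Assume b_j = 3·5^j + 3^j for all 1 ≤ j ≤ r, where r ≥ 2.
Then b_{r+1} = 8b_r − 15b_{r−1} = 8·(3·5^r + 3^r) − 15·(3·5^{r−1} + 3^{r−1}) = 3·(8·5 − 15)5^{r−1} + (8·3 − 15)3^{r−1} = 75·5^{r−1} + 9·3^{r−1} = 3·5^{r+1} + 3^{r+1}.
Hence b_k = 3·5^k + 3^k for every k ≥ 1, by strong induction.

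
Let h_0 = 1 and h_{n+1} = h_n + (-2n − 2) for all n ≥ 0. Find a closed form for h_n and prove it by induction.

Claim: h_n = -n^2 − n + 1.

Base case: h_0 = 1, and -0^2 − 0 + 1 = 1.
Assume h_m = -m^2 − m + 1.
Then h_{m+1} = h_m + (-2m − 2) = (-m^2 − m + 1) + (-2m − 2) = -m^2 − 3m − 1,
and -(m+1)^2 − (m+1) + 1 = -m^2 − 3m − 1.
By induction, h_n = -n^2 − n + 1 for all n ≥ 0.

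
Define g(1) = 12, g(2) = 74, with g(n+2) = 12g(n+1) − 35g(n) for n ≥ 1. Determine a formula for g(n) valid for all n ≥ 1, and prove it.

Claim: g(n) = 7^n + 5^n.

Base cases: g(1) = 12 and 7^1 + 5^1 = 12; g(2) = 74 and 7^2 + 5^2 = 74.
Assume g(j) = 7^j + 5^j for all 1 ≤ j ≤ r, where r ≥ 2.
Then g(r+1) = 12g(r) − 35g(r−1) = 12·(7^r + 5^r) − 35·(7^{r−1} + 5^{r−1}) = (12·7 − 35)7^{r−1} + (12·5 − 35)5^{r−1} = 49·7^{r−1} + 25·5^{r−1} = 7^{r+1} + 5^{r+1}.
By strong induction, g(n) = 7^n + 5^n for all n ≥ 1.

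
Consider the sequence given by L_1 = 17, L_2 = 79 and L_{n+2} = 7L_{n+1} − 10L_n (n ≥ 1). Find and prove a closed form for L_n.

Claim: L_n = 3·5^n + 2^n.

Base cases: L_1 = 17 and 3·5^1 + 2^1 = 17; L_2 = 79 and 3·5^2 + 2^2 = 79.
Assume L_j = 3·5^j + 2^j for all 1 ≤ j ≤ k, where k ≥ 2.
Then L_{k+1} = 7L_k − 10L_{k−1} = 7·(3·5^k + 2^k) − 10·(3·5^{k−1} + 2^{k−1}) = 3·(7·5 − 10)5^{k−1} + (7·2 − 10)2^{k−1} = 75·5^{k−1} + 4·2^{k−1} = 3·5^{k+1} + 2^{k+1}.
By strong induction, L_n = 3·5^n + 2^n for all n ≥ 1.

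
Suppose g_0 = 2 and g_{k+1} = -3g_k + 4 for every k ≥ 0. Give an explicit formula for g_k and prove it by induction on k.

Claim: g_k = (-3)^k + 1.

Base case: g_0 = 2, and (-3)^0 + 1 = 1 + 1 = 2.
Assume g_m = (-3)^m + 1 for some m ≥ 0.
Then g_{m+1} = -3g_m + 4 = -3·((-3)^m + 1) + 4 = -3·(-3)^m − 3 + 4 = (-3)^{m+1} + 1.
By induction, g_k = (-3)^k + 1 for all k ≥ 0.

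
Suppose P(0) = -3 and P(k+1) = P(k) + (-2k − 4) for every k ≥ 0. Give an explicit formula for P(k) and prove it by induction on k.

Claim: P(k) = -k^2 − 3k − 3.

Base case: P(0) = -3, and -0^2 − 3·0 − 3 = -3.
Assume P(j) = -j^2 − 3j − 3.
Then P(j+1) = P(j) + (-2j − 4) = (-j^2 − 3j − 3) + (-2j − 4) = -j^2 − 5j − 7,
and -(j+1)^2 − 3·(j+1) − 3 = -j^2 − 5j − 7.
This completes the inductive step, so P(k) = -k^2 − 3k − 3 for all k ≥ 0.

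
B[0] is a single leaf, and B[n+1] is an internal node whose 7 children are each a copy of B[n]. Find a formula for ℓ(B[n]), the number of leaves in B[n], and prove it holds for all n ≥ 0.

Claim: ℓ(B[n]) = 7^n.

Base case: ℓ(B[0]) = 1, and 7^0 = 1.
Assume ℓ(B[j]) = 7^j.
Then ℓ(B[j+1]) = 7·ℓ(B[j]) = 7·7^j = 7^{j+1}.
By induction, ℓ(B[n]) = 7^n for all n ≥ 0.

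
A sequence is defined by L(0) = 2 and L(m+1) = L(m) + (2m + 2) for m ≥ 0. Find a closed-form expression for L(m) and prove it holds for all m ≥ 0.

Claim: L(m) = m^2 + m + 2.

Base case: L(0) = 2, and 0^2 + 0 + 2 = 2.
Assume L(r) = r^2 + r + 2.
Then L(r+1) = L(r) + (2r + 2) = (r^2 + r + 2) + (2r + 2) = r^2 + 3r + 4,
and (r+1)^2 + (r+1) + 2 = r^2 + 3r + 4.
This completes the inductive step, so L(m) = m^2 + m + 2 for all m ≥ 0.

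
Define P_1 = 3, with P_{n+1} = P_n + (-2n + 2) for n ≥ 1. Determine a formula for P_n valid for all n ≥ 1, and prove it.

Claim: P_n = -n^2 + 3n + 1.

Base case: P_1 = 3, and -1^2 + 3·1 + 1 = 3.
Assume P_k = -k^2 + 3k + 1.
Then P_{k+1} = P_k + (-2k + 2) = (-k^2 + 3k + 1) + (-2k + 2) = -k^2 + k + 3,
and -(k+1)^2 + 3·(k+1) + 1 = -k^2 + k + 3.
By induction, P_n = -n^2 + 3n + 1 for all n ≥ 1.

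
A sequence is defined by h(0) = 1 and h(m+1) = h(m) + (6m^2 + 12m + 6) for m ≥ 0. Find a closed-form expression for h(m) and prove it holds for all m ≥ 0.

Claim: h(m) = 2m^3 + 3m^2 + m + 1.

Base case: h(0) = 1, and 2·0^3 + 3·0^2 + 0 + 1 = 1.
Assume h(r) = 2r^3 + 3r^2 + r + 1.
Then h(r+1) = h(r) + (6r^2 + 12r + 6) = (2r^3 + 3r^2 + r + 1) + (6r^2 + 12r + 6) = 2r^3 + 9r^2 + 13r + 7,
and 2·(r+1)^3 + 3·(r+1)^2 + (r+1) + 1 = 2r^3 + 9r^2 + 13r + 7.
By induction, h(m) = 2m^3 + 3m^2 + m + 1 for all m ≥ 0.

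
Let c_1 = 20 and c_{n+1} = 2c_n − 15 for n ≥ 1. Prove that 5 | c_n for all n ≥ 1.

Base case: c_1 = 20 = 5·4, so 5 | c_1.
Assume 5 | c_k, so c_k = 5t for some integer t.
Then c_{k+1} = 2c_k − 15 = 2·(5t) − 15 = 5(2t − 3), so 5 | c_{k+1}.
Hence 5 | c_n for every n ≥ 1, by induction.

5 | c_n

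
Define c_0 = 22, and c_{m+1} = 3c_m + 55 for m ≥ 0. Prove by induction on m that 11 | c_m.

Base case: c_0 = 22 = 11·2, so 11 | c_0.
Assume 11 | c_r, so c_r = 11t for some integer t.
Then c_{r+1} = 3c_r + 55 = 3·(11t) + 55 = 11(3t + 5), so 11 | c_{r+1}.
So the property holds for r+1, and by induction 11 | c_m for all m ≥ 0.

11 | c_m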